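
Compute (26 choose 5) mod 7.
1

Using Lucas' theorem:
Write n=26 and k=5 in base 7:
n in base 7: [3, 5]
k in base 7: [0, 5]
C(26,5) mod 7 = ∏ C(n_i, k_i) mod 7
Digit binomials (mod 7): C(3,0) = 1; C(5,5) = 1
Product: 1 × 1 = 1 ≡ 1 (mod 7)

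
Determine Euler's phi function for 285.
144

285 = 3 × 5 × 19
φ(n) = n × ∏(1 - 1/p) for each prime p dividing n
φ(285) = 285 × (1 - 1/3) × (1 - 1/5) × (1 - 1/19) = 144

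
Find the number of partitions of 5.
7

p(n) counts ways to write n as a sum of positive integers (order ignored).
Examples: 5; 4 + 1; 3 + 2; 3 + 1 + 1; 2 + 2 + 1; ... (7 total)
p(5) = 7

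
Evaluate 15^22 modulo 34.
13

Repeated squaring. Binary of 22 = 10110.
15^1 ≡ 15 (mod 34); 15^2 ≡ 21 (mod 34); 15^4 ≡ 33 (mod 34); 15^8 ≡ 1 (mod 34); 15^16 ≡ 1 (mod 34)
15^22 = 15^2 × 15^4 × 15^16 ≡ 13 (mod 34)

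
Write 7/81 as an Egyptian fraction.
1/12 + 1/324

Greedy algorithm:
7/81: ceiling(81/7) = 12, use 1/12
1/324: ceiling(324/1) = 324, use 1/324
Result: 7/81 = 1/12 + 1/324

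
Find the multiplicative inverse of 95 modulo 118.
41

gcd(95, 118) = 1, so the inverse exists.
Extended Euclidean algorithm on (118, 95):
118 = 1 × 95 + 23  ⟹  23 = (1)·118 + (-1)·95
95 = 4 × 23 + 3  ⟹  3 = (-4)·118 + (5)·95
23 = 7 × 3 + 2  ⟹  2 = (29)·118 + (-36)·95
3 = 1 × 2 + 1  ⟹  1 = (-33)·118 + (41)·95
So (41)·95 ≡ 1 (mod 118), i.e. 95^(-1) ≡ 41 (mod 118).
Check: 95 × 41 = 3895 ≡ 1 (mod 118)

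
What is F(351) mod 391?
357

Matrix identity: Q^n = [[F_(n+1), F_n], [F_n, F_(n-1)]] with Q = [[1,1],[1,0]].
n = 351 = 101011111₂. Square-and-multiply, entries mod 391:
Q^1 = [[1,1],[1,0]]
Q^2 = (Q^1)² = [[2,1],[1,1]]
Q^5 = (Q^2)²·Q = [[8,5],[5,3]]
Q^10 = (Q^5)² = [[89,55],[55,34]]
Q^21 = (Q^10)²·Q = [[116,389],[389,118]]
Q^43 = (Q^21)²·Q = [[89,166],[166,314]]
Q^87 = (Q^43)²·Q = [[324,287],[287,37]]
Q^175 = (Q^87)²·Q = [[48,56],[56,383]]
Q^351 = (Q^175)²·Q = [[251,357],[357,285]]
F_351 mod 391 = Q^351[0][1] = 357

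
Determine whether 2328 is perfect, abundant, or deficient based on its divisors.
abundant

Proper divisors of 2328: sum = 1 + 2 + 3 + 4 + 6 + 8 + 12 + 24 + 97 + 194 + 291 + 388 + 582 + 776 + 1164 = 3552
Since 3552 > 2328, 2328 is abundant.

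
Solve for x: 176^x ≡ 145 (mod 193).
4

Baby-step giant-step with step n = ⌈√193⌉ = 14.
Baby steps 176^j mod 193 (j:value) for j=0..13: 0:1, 1:176, 2:96, 3:105, 4:145, 5:44, 6:24, 7:171, 8:181, 9:11, 10:6, 11:91, 12:190, 13:51.
h = 145 is already in the table at j=4, so x = 4.
Check: 176^4 ≡ 145 (mod 193).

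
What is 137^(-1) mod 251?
11

gcd(137, 251) = 1, so the inverse exists.
Extended Euclidean algorithm on (251, 137):
251 = 1 × 137 + 114  ⟹  114 = (1)·251 + (-1)·137
137 = 1 × 114 + 23  ⟹  23 = (-1)·251 + (2)·137
114 = 4 × 23 + 22  ⟹  22 = (5)·251 + (-9)·137
23 = 1 × 22 + 1  ⟹  1 = (-6)·251 + (11)·137
So (11)·137 ≡ 1 (mod 251), i.e. 137^(-1) ≡ 11 (mod 251).
Check: 137 × 11 = 1507 ≡ 1 (mod 251)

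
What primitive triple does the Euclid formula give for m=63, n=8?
(3905, 1008, 4033)

Euclid's formula: a = m² - n², b = 2mn, c = m² + n²
m = 63, n = 8
a = 63² - 8² = 3969 - 64 = 3905
b = 2 × 63 × 8 = 1008
c = 63² + 8² = 3969 + 64 = 4033
Verification: 3905² + 1008² = 15249025 + 1016064 = 16265089 = 4033² ✓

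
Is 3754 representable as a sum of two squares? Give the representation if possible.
27² + 55² (a=27, b=55)

Factorization: 3754 = 2 × 1877
By Fermat: n is sum of two squares iff every prime p ≡ 3 (mod 4) appears to even power.
All primes ≡ 3 (mod 4) appear to even power.
Search a = 0, 1, 2, … for 3754 - a² a perfect square: first hit at a = 27: 3754 - 729 = 3025 = 55².
3754 = 27² + 55² = 729 + 3025 ✓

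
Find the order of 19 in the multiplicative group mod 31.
15

31 is prime, so ord(19) divides φ(31) = 30.
Divisors of 30: 1, 2, 3, 5, 6, 10, 15, 30.
Repeated squaring: 19^1 ≡ 19, 19^2 ≡ 20, 19^4 ≡ 28, 19^8 ≡ 9, 19^16 ≡ 19 (mod 31).
Test 19^d mod 31 for each divisor d in increasing order:
19^1 ≡ 19
19^2 ≡ 20
19^3 = 19^2·19^1 ≡ 8
19^5 = 19^4·19^1 ≡ 5
19^6 = 19^4·19^2 ≡ 2
19^10 = 19^8·19^2 ≡ 25
19^15 = 19^8·19^4·19^2·19^1 ≡ 1  ← first divisor giving 1
The order is 15.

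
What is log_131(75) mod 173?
133

Baby-step giant-step with step n = ⌈√173⌉ = 14.
Baby steps 131^j mod 173 (j:value) for j=0..13: 0:1, 1:131, 2:34, 3:129, 4:118, 5:61, 6:33, 7:171, 8:84, 9:105, 10:88, 11:110, 12:51, 13:107.
Giant-step multiplier: 131^(-14) ≡ 131^(172-14) = 131^158 ≡ 130 (mod 173).
Giant steps γ_i = 75·130^i mod 173: γ_0=75, γ_1=62, γ_2=102, γ_3=112, γ_4=28, γ_5=7, γ_6=45, γ_7=141, γ_8=165, γ_9=171 (in table at j=7).
x = i·n + j = 9·14 + 7 = 133.
Check: 131^133 ≡ 75 (mod 173).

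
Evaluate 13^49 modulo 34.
13

Repeated squaring. Binary of 49 = 110001.
13^1 ≡ 13 (mod 34); 13^2 ≡ 33 (mod 34); 13^4 ≡ 1 (mod 34); 13^8 ≡ 1 (mod 34); 13^16 ≡ 1 (mod 34); 13^32 ≡ 1 (mod 34)
13^49 = 13^1 × 13^16 × 13^32 ≡ 13 (mod 34)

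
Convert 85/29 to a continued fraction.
[2; 1, 13, 2]

Euclidean algorithm steps:
85 = 2 × 29 + 27
29 = 1 × 27 + 2
27 = 13 × 2 + 1
2 = 2 × 1 + 0
Continued fraction: [2; 1, 13, 2]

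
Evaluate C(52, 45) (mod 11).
8

Using Lucas' theorem:
Write n=52 and k=45 in base 11:
n in base 11: [4, 8]
k in base 11: [4, 1]
C(52,45) mod 11 = ∏ C(n_i, k_i) mod 11
Digit binomials (mod 11): C(4,4) = 1; C(8,1) = 8
Product: 1 × 8 = 8 ≡ 8 (mod 11)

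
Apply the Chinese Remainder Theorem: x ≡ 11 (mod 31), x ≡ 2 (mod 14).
352

Using Chinese Remainder Theorem:
M = 31 × 14 = 434
M1 = 14, M2 = 31
y1 = 14^(-1) mod 31 = 20
y2 = 31^(-1) mod 14 = 5
x = (11×14×20 + 2×31×5) mod 434 = 352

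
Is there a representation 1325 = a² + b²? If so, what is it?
10² + 35² (a=10, b=35)

Factorization: 1325 = 5^2 × 53
By Fermat: n is sum of two squares iff every prime p ≡ 3 (mod 4) appears to even power.
All primes ≡ 3 (mod 4) appear to even power.
Search a = 0, 1, 2, … for 1325 - a² a perfect square: first hit at a = 10: 1325 - 100 = 1225 = 35².
1325 = 10² + 35² = 100 + 1225 ✓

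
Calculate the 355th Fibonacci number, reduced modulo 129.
2

Matrix identity: Q^n = [[F_(n+1), F_n], [F_n, F_(n-1)]] with Q = [[1,1],[1,0]].
n = 355 = 101100011₂. Square-and-multiply, entries mod 129:
Q^1 = [[1,1],[1,0]]
Q^2 = (Q^1)² = [[2,1],[1,1]]
Q^5 = (Q^2)²·Q = [[8,5],[5,3]]
Q^11 = (Q^5)²·Q = [[15,89],[89,55]]
Q^22 = (Q^11)² = [[19,38],[38,110]]
Q^44 = (Q^22)² = [[128,0],[0,128]]
Q^88 = (Q^44)² = [[1,0],[0,1]]
Q^177 = (Q^88)²·Q = [[1,1],[1,0]]
Q^355 = (Q^177)²·Q = [[3,2],[2,1]]
F_355 mod 129 = Q^355[0][1] = 2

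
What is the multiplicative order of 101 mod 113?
112

113 is prime, so ord(101) divides φ(113) = 112.
Divisors of 112: 1, 2, 4, 7, 8, 14, 16, 28, 56, 112.
Repeated squaring: 101^1 ≡ 101, 101^2 ≡ 31, 101^4 ≡ 57, 101^8 ≡ 85, 101^16 ≡ 106, 101^32 ≡ 49, 101^64 ≡ 28 (mod 113).
Test 101^d mod 113 for each divisor d in increasing order:
101^1 ≡ 101
101^2 ≡ 31
101^4 ≡ 57
101^7 = 101^4·101^2·101^1 ≡ 40
101^8 ≡ 85
101^14 = 101^8·101^4·101^2 ≡ 18
101^16 ≡ 106
101^28 = 101^16·101^8·101^4 ≡ 98
101^56 = 101^32·101^16·101^8 ≡ 112
101^112 = 101^64·101^32·101^16 ≡ 1  ← first divisor giving 1
The order is 112.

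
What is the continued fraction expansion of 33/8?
[4; 8]

Euclidean algorithm steps:
33 = 4 × 8 + 1
8 = 8 × 1 + 0
Continued fraction: [4; 8]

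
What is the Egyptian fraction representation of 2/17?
1/9 + 1/153

Greedy algorithm:
2/17: ceiling(17/2) = 9, use 1/9
1/153: ceiling(153/1) = 153, use 1/153
Result: 2/17 = 1/9 + 1/153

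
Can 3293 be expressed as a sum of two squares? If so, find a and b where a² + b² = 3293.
22² + 53² (a=22, b=53)

Factorization: 3293 = 37 × 89
By Fermat: n is sum of two squares iff every prime p ≡ 3 (mod 4) appears to even power.
All primes ≡ 3 (mod 4) appear to even power.
Search a = 0, 1, 2, … for 3293 - a² a perfect square: first hit at a = 22: 3293 - 484 = 2809 = 53².
3293 = 22² + 53² = 484 + 2809 ✓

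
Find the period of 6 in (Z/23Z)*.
11

23 is prime, so ord(6) divides φ(23) = 22.
Divisors of 22: 1, 2, 11, 22.
Repeated squaring: 6^1 ≡ 6, 6^2 ≡ 13, 6^4 ≡ 8, 6^8 ≡ 18, 6^16 ≡ 2 (mod 23).
Test 6^d mod 23 for each divisor d in increasing order:
6^1 ≡ 6
6^2 ≡ 13
6^11 = 6^8·6^2·6^1 ≡ 1  ← first divisor giving 1
The order is 11.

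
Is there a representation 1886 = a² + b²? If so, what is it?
Not possible

Factorization: 1886 = 2 × 23 × 41
By Fermat: n is sum of two squares iff every prime p ≡ 3 (mod 4) appears to even power.
Prime(s) ≡ 3 (mod 4) with odd exponent: [(23, 1)]
Therefore 1886 cannot be expressed as a² + b².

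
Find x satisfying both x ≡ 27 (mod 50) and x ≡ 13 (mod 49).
1777

Using Chinese Remainder Theorem:
M = 50 × 49 = 2450
M1 = 49, M2 = 50
y1 = 49^(-1) mod 50 = 49
y2 = 50^(-1) mod 49 = 1
x = (27×49×49 + 13×50×1) mod 2450 = 1777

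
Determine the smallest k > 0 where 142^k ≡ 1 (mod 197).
49

197 is prime, so ord(142) divides φ(197) = 196.
Divisors of 196: 1, 2, 4, 7, 14, 28, 49, 98, 196.
Repeated squaring: 142^1 ≡ 142, 142^2 ≡ 70, 142^4 ≡ 172, 142^8 ≡ 34, 142^16 ≡ 171, 142^32 ≡ 85, 142^64 ≡ 133, 142^128 ≡ 156 (mod 197).
Test 142^d mod 197 for each divisor d in increasing order:
142^1 ≡ 142
142^2 ≡ 70
142^4 ≡ 172
142^7 = 142^4·142^2·142^1 ≡ 114
142^14 = 142^8·142^4·142^2 ≡ 191
142^28 = 142^16·142^8·142^4 ≡ 36
142^49 = 142^32·142^16·142^1 ≡ 1  ← first divisor giving 1
The order is 49.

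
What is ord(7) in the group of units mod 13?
12

13 is prime, so ord(7) divides φ(13) = 12.
Divisors of 12: 1, 2, 3, 4, 6, 12.
Repeated squaring: 7^1 ≡ 7, 7^2 ≡ 10, 7^4 ≡ 9, 7^8 ≡ 3 (mod 13).
Test 7^d mod 13 for each divisor d in increasing order:
7^1 ≡ 7
7^2 ≡ 10
7^3 = 7^2·7^1 ≡ 5
7^4 ≡ 9
7^6 = 7^4·7^2 ≡ 12
7^12 = 7^8·7^4 ≡ 1  ← first divisor giving 1
The order is 12.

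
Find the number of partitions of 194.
2366022741845

p(n) counts ways to write n as a sum of positive integers (order ignored).
Euler's pentagonal recurrence: p(k) = p(k-1) + p(k-2) - p(k-5) - p(k-7) + p(k-12) + p(k-15) - ... (offsets j(3j∓1)/2, signs ++--, p(0)=1, p(<0)=0).
DP table for k = 0..193: p(0)=1, p(1)=1, p(2)=2, p(3)=3, p(4)=5, p(5)=7, p(6)=11, p(7)=15, p(8)=22, p(9)=30, p(10)=42, p(11)=56, p(12)=77, p(13)=101, p(14)=135, p(15)=176, p(16)=231, p(17)=297, p(18)=385, p(19)=490, p(20)=627, p(21)=792, p(22)=1002, p(23)=1255, p(24)=1575, p(25)=1958, p(26)=2436, p(27)=3010, p(28)=3718, p(29)=4565, p(30)=5604, p(31)=6842, p(32)=8349, p(33)=10143, p(34)=12310, p(35)=14883, p(36)=17977, p(37)=21637, p(38)=26015, p(39)=31185, p(40)=37338, p(41)=44583, p(42)=53174, p(43)=63261, p(44)=75175, p(45)=89134, p(46)=105558, p(47)=124754, p(48)=147273, p(49)=173525, p(50)=204226, p(51)=239943, p(52)=281589, p(53)=329931, p(54)=386155, p(55)=451276, p(56)=526823, p(57)=614154, p(58)=715220, p(59)=831820, p(60)=966467, p(61)=1121505, p(62)=1300156, p(63)=1505499, p(64)=1741630, p(65)=2012558, p(66)=2323520, p(67)=2679689, p(68)=3087735, p(69)=3554345, p(70)=4087968, p(71)=4697205, p(72)=5392783, p(73)=6185689, p(74)=7089500, p(75)=8118264, p(76)=9289091, p(77)=10619863, p(78)=12132164, p(79)=13848650, p(80)=15796476, p(81)=18004327, p(82)=20506255, p(83)=23338469, p(84)=26543660, p(85)=30167357, p(86)=34262962, p(87)=38887673, p(88)=44108109, p(89)=49995925, p(90)=56634173, p(91)=64112359, p(92)=72533807, p(93)=82010177, p(94)=92669720, p(95)=104651419, p(96)=118114304, p(97)=133230930, p(98)=150198136, p(99)=169229875, p(100)=190569292, p(101)=214481126, p(102)=241265379, p(103)=271248950, p(104)=304801365, p(105)=342325709, p(106)=384276336, p(107)=431149389, p(108)=483502844, p(109)=541946240, p(110)=607163746, p(111)=679903203, p(112)=761002156, p(113)=851376628, p(114)=952050665, p(115)=1064144451, p(116)=1188908248, p(117)=1327710076, p(118)=1482074143, p(119)=1653668665, p(120)=1844349560, p(121)=2056148051, p(122)=2291320912, p(123)=2552338241, p(124)=2841940500, p(125)=3163127352, p(126)=3519222692, p(127)=3913864295, p(128)=4351078600, p(129)=4835271870, p(130)=5371315400, p(131)=5964539504, p(132)=6620830889, p(133)=7346629512, p(134)=8149040695, p(135)=9035836076, p(136)=10015581680, p(137)=11097645016, p(138)=12292341831, p(139)=13610949895, p(140)=15065878135, p(141)=16670689208, p(142)=18440293320, p(143)=20390982757, p(144)=22540654445, p(145)=24908858009, p(146)=27517052599, p(147)=30388671978, p(148)=33549419497, p(149)=37027355200, p(150)=40853235313, p(151)=45060624582, p(152)=49686288421, p(153)=54770336324, p(154)=60356673280, p(155)=66493182097, p(156)=73232243759, p(157)=80630964769, p(158)=88751778802, p(159)=97662728555, p(160)=107438159466, p(161)=118159068427, p(162)=129913904637, p(163)=142798995930, p(164)=156919475295, p(165)=172389800255, p(166)=189334822579, p(167)=207890420102, p(168)=228204732751, p(169)=250438925115, p(170)=274768617130, p(171)=301384802048, p(172)=330495499613, p(173)=362326859895, p(174)=397125074750, p(175)=435157697830, p(176)=476715857290, p(177)=522115831195, p(178)=571701605655, p(179)=625846753120, p(180)=684957390936, p(181)=749474411781, p(182)=819876908323, p(183)=896684817527, p(184)=980462880430, p(185)=1071823774337, p(186)=1171432692373, p(187)=1280011042268, p(188)=1398341745571, p(189)=1527273599625, p(190)=1667727404093, p(191)=1820701100652, p(192)=1987276856363, p(193)=2168627105469.
Final step: p(194) = p(193) + p(192) - p(189) - p(187) + p(182) + p(179) - p(172) - p(168) + p(159) + p(154) - p(143) - p(137) + p(124) + p(117) - p(102) - p(94) + p(77) + p(68) - p(49) - p(39) + p(18) + p(7)
= 2168627105469 + 1987276856363 - 1527273599625 - 1280011042268 + 819876908323 + 625846753120 - 330495499613 - 228204732751 + 97662728555 + 60356673280 - 20390982757 - 11097645016 + 2841940500 + 1327710076 - 241265379 - 92669720 + 10619863 + 3087735 - 173525 - 31185 + 385 + 15
= 2366022741845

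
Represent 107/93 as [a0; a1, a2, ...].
[1; 6, 1, 1, 1, 4]

Euclidean algorithm steps:
107 = 1 × 93 + 14
93 = 6 × 14 + 9
14 = 1 × 9 + 5
9 = 1 × 5 + 4
5 = 1 × 4 + 1
4 = 4 × 1 + 0
Continued fraction: [1; 6, 1, 1, 1, 4]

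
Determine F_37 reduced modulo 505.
132

Matrix identity: Q^n = [[F_(n+1), F_n], [F_n, F_(n-1)]] with Q = [[1,1],[1,0]].
n = 37 = 100101₂. Square-and-multiply, entries mod 505:
Q^1 = [[1,1],[1,0]]
Q^2 = (Q^1)² = [[2,1],[1,1]]
Q^4 = (Q^2)² = [[5,3],[3,2]]
Q^9 = (Q^4)²·Q = [[55,34],[34,21]]
Q^18 = (Q^9)² = [[141,59],[59,82]]
Q^37 = (Q^18)²·Q = [[159,132],[132,27]]
F_37 mod 505 = Q^37[0][1] = 132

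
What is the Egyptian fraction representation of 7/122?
1/18 + 1/549

Greedy algorithm:
7/122: ceiling(122/7) = 18, use 1/18
1/549: ceiling(549/1) = 549, use 1/549
Result: 7/122 = 1/18 + 1/549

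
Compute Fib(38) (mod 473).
395

Matrix identity: Q^n = [[F_(n+1), F_n], [F_n, F_(n-1)]] with Q = [[1,1],[1,0]].
n = 38 = 100110₂. Square-and-multiply, entries mod 473:
Q^1 = [[1,1],[1,0]]
Q^2 = (Q^1)² = [[2,1],[1,1]]
Q^4 = (Q^2)² = [[5,3],[3,2]]
Q^9 = (Q^4)²·Q = [[55,34],[34,21]]
Q^19 = (Q^9)²·Q = [[143,397],[397,219]]
Q^38 = (Q^19)² = [[210,395],[395,288]]
F_38 mod 473 = Q^38[0][1] = 395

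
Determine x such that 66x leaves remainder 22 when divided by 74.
x ≡ 25 (mod 37)

gcd(66, 74) = 2, which divides 22, so solutions exist.
Divide through by 2: 33x ≡ 11 (mod 37).
Find 33^(-1) mod 37 by the extended Euclidean algorithm:
37 = 1 × 33 + 4  ⟹  4 = (1)·37 + (-1)·33
33 = 8 × 4 + 1  ⟹  1 = (-8)·37 + (9)·33
So (9)·33 ≡ 1 (mod 37), i.e. 33^(-1) ≡ 9 (mod 37).
x ≡ 9 × 11 = 99 ≡ 25 (mod 37).
Check: 66 × 25 = 1650 ≡ 22 (mod 74).
x ≡ 25 (mod 37), giving 2 solutions mod 74.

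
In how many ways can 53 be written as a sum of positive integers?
329931

p(n) counts ways to write n as a sum of positive integers (order ignored).
Euler's pentagonal recurrence: p(k) = p(k-1) + p(k-2) - p(k-5) - p(k-7) + p(k-12) + p(k-15) - ... (offsets j(3j∓1)/2, signs ++--, p(0)=1, p(<0)=0).
DP table for k = 0..52: p(0)=1, p(1)=1, p(2)=2, p(3)=3, p(4)=5, p(5)=7, p(6)=11, p(7)=15, p(8)=22, p(9)=30, p(10)=42, p(11)=56, p(12)=77, p(13)=101, p(14)=135, p(15)=176, p(16)=231, p(17)=297, p(18)=385, p(19)=490, p(20)=627, p(21)=792, p(22)=1002, p(23)=1255, p(24)=1575, p(25)=1958, p(26)=2436, p(27)=3010, p(28)=3718, p(29)=4565, p(30)=5604, p(31)=6842, p(32)=8349, p(33)=10143, p(34)=12310, p(35)=14883, p(36)=17977, p(37)=21637, p(38)=26015, p(39)=31185, p(40)=37338, p(41)=44583, p(42)=53174, p(43)=63261, p(44)=75175, p(45)=89134, p(46)=105558, p(47)=124754, p(48)=147273, p(49)=173525, p(50)=204226, p(51)=239943, p(52)=281589.
Final step: p(53) = p(52) + p(51) - p(48) - p(46) + p(41) + p(38) - p(31) - p(27) + p(18) + p(13) - p(2)
= 281589 + 239943 - 147273 - 105558 + 44583 + 26015 - 6842 - 3010 + 385 + 101 - 2
= 329931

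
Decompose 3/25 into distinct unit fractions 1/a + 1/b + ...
1/9 + 1/113 + 1/25425

Greedy algorithm:
3/25: ceiling(25/3) = 9, use 1/9
2/225: ceiling(225/2) = 113, use 1/113
1/25425: ceiling(25425/1) = 25425, use 1/25425
Result: 3/25 = 1/9 + 1/113 + 1/25425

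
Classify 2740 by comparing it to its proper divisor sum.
abundant

Proper divisors of 2740: sum = 1 + 2 + 4 + 5 + 10 + 20 + 137 + 274 + 548 + 685 + 1370 = 3056
Since 3056 > 2740, 2740 is abundant.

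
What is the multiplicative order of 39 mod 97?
96

97 is prime, so ord(39) divides φ(97) = 96.
Divisors of 96: 1, 2, 3, 4, 6, 8, 12, 16, 24, 32, 48, 96.
Repeated squaring: 39^1 ≡ 39, 39^2 ≡ 66, 39^4 ≡ 88, 39^8 ≡ 81, 39^16 ≡ 62, 39^32 ≡ 61, 39^64 ≡ 35 (mod 97).
Test 39^d mod 97 for each divisor d in increasing order:
39^1 ≡ 39
39^2 ≡ 66
39^3 = 39^2·39^1 ≡ 52
39^4 ≡ 88
39^6 = 39^4·39^2 ≡ 85
39^8 ≡ 81
39^12 = 39^8·39^4 ≡ 47
39^16 ≡ 62
39^24 = 39^16·39^8 ≡ 75
39^32 ≡ 61
39^48 = 39^32·39^16 ≡ 96
39^96 = 39^64·39^32 ≡ 1  ← first divisor giving 1
The order is 96.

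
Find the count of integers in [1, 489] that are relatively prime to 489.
324

489 = 3 × 163
φ(n) = n × ∏(1 - 1/p) for each prime p dividing n
φ(489) = 489 × (1 - 1/3) × (1 - 1/163) = 324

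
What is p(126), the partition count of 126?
3519222692

p(n) counts ways to write n as a sum of positive integers (order ignored).
Euler's pentagonal recurrence: p(k) = p(k-1) + p(k-2) - p(k-5) - p(k-7) + p(k-12) + p(k-15) - ... (offsets j(3j∓1)/2, signs ++--, p(0)=1, p(<0)=0).
DP table for k = 0..125: p(0)=1, p(1)=1, p(2)=2, p(3)=3, p(4)=5, p(5)=7, p(6)=11, p(7)=15, p(8)=22, p(9)=30, p(10)=42, p(11)=56, p(12)=77, p(13)=101, p(14)=135, p(15)=176, p(16)=231, p(17)=297, p(18)=385, p(19)=490, p(20)=627, p(21)=792, p(22)=1002, p(23)=1255, p(24)=1575, p(25)=1958, p(26)=2436, p(27)=3010, p(28)=3718, p(29)=4565, p(30)=5604, p(31)=6842, p(32)=8349, p(33)=10143, p(34)=12310, p(35)=14883, p(36)=17977, p(37)=21637, p(38)=26015, p(39)=31185, p(40)=37338, p(41)=44583, p(42)=53174, p(43)=63261, p(44)=75175, p(45)=89134, p(46)=105558, p(47)=124754, p(48)=147273, p(49)=173525, p(50)=204226, p(51)=239943, p(52)=281589, p(53)=329931, p(54)=386155, p(55)=451276, p(56)=526823, p(57)=614154, p(58)=715220, p(59)=831820, p(60)=966467, p(61)=1121505, p(62)=1300156, p(63)=1505499, p(64)=1741630, p(65)=2012558, p(66)=2323520, p(67)=2679689, p(68)=3087735, p(69)=3554345, p(70)=4087968, p(71)=4697205, p(72)=5392783, p(73)=6185689, p(74)=7089500, p(75)=8118264, p(76)=9289091, p(77)=10619863, p(78)=12132164, p(79)=13848650, p(80)=15796476, p(81)=18004327, p(82)=20506255, p(83)=23338469, p(84)=26543660, p(85)=30167357, p(86)=34262962, p(87)=38887673, p(88)=44108109, p(89)=49995925, p(90)=56634173, p(91)=64112359, p(92)=72533807, p(93)=82010177, p(94)=92669720, p(95)=104651419, p(96)=118114304, p(97)=133230930, p(98)=150198136, p(99)=169229875, p(100)=190569292, p(101)=214481126, p(102)=241265379, p(103)=271248950, p(104)=304801365, p(105)=342325709, p(106)=384276336, p(107)=431149389, p(108)=483502844, p(109)=541946240, p(110)=607163746, p(111)=679903203, p(112)=761002156, p(113)=851376628, p(114)=952050665, p(115)=1064144451, p(116)=1188908248, p(117)=1327710076, p(118)=1482074143, p(119)=1653668665, p(120)=1844349560, p(121)=2056148051, p(122)=2291320912, p(123)=2552338241, p(124)=2841940500, p(125)=3163127352.
Final step: p(126) = p(125) + p(124) - p(121) - p(119) + p(114) + p(111) - p(104) - p(100) + p(91) + p(86) - p(75) - p(69) + p(56) + p(49) - p(34) - p(26) + p(9) + p(0)
= 3163127352 + 2841940500 - 2056148051 - 1653668665 + 952050665 + 679903203 - 304801365 - 190569292 + 64112359 + 34262962 - 8118264 - 3554345 + 526823 + 173525 - 12310 - 2436 + 30 + 1
= 3519222692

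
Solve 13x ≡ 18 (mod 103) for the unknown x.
x ≡ 41 (mod 103)

gcd(13, 103) = 1, which divides 18, so solutions exist.
Find 13^(-1) mod 103 by the extended Euclidean algorithm:
103 = 7 × 13 + 12  ⟹  12 = (1)·103 + (-7)·13
13 = 1 × 12 + 1  ⟹  1 = (-1)·103 + (8)·13
So (8)·13 ≡ 1 (mod 103), i.e. 13^(-1) ≡ 8 (mod 103).
x ≡ 8 × 18 = 144 ≡ 41 (mod 103).
Check: 13 × 41 = 533 ≡ 18 (mod 103).
Unique solution: x ≡ 41 (mod 103)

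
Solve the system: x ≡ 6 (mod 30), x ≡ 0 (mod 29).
696

Using Chinese Remainder Theorem:
M = 30 × 29 = 870
M1 = 29, M2 = 30
y1 = 29^(-1) mod 30 = 29
y2 = 30^(-1) mod 29 = 1
x = (6×29×29 + 0×30×1) mod 870 = 696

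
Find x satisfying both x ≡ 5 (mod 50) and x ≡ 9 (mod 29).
705

Using Chinese Remainder Theorem:
M = 50 × 29 = 1450
M1 = 29, M2 = 50
y1 = 29^(-1) mod 50 = 19
y2 = 50^(-1) mod 29 = 18
x = (5×29×19 + 9×50×18) mod 1450 = 705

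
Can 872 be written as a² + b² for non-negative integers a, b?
14² + 26² (a=14, b=26)

Factorization: 872 = 2^3 × 109
By Fermat: n is sum of two squares iff every prime p ≡ 3 (mod 4) appears to even power.
All primes ≡ 3 (mod 4) appear to even power.
Search a = 0, 1, 2, … for 872 - a² a perfect square: first hit at a = 14: 872 - 196 = 676 = 26².
872 = 14² + 26² = 196 + 676 ✓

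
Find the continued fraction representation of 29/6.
[4; 1, 5]

Euclidean algorithm steps:
29 = 4 × 6 + 5
6 = 1 × 5 + 1
5 = 5 × 1 + 0
Continued fraction: [4; 1, 5]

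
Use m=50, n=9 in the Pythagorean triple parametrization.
(2419, 900, 2581)

Euclid's formula: a = m² - n², b = 2mn, c = m² + n²
m = 50, n = 9
a = 50² - 9² = 2500 - 81 = 2419
b = 2 × 50 × 9 = 900
c = 50² + 9² = 2500 + 81 = 2581
Verification: 2419² + 900² = 5851561 + 810000 = 6661561 = 2581² ✓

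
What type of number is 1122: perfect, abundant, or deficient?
abundant

Proper divisors of 1122: sum = 1 + 2 + 3 + 6 + 11 + 17 + 22 + 33 + 34 + 51 + 66 + 102 + 187 + 374 + 561 = 1470
Since 1470 > 1122, 1122 is abundant.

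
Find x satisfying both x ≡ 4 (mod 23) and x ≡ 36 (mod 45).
441

Using Chinese Remainder Theorem:
M = 23 × 45 = 1035
M1 = 45, M2 = 23
y1 = 45^(-1) mod 23 = 22
y2 = 23^(-1) mod 45 = 2
x = (4×45×22 + 36×23×2) mod 1035 = 441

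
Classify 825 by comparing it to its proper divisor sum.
deficient

Proper divisors of 825: sum = 1 + 3 + 5 + 11 + 15 + 25 + 33 + 55 + 75 + 165 + 275 = 663
Since 663 < 825, 825 is deficient.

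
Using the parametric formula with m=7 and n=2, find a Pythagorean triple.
(45, 28, 53)

Euclid's formula: a = m² - n², b = 2mn, c = m² + n²
m = 7, n = 2
a = 7² - 2² = 49 - 4 = 45
b = 2 × 7 × 2 = 28
c = 7² + 2² = 49 + 4 = 53
Verification: 45² + 28² = 2025 + 784 = 2809 = 53² ✓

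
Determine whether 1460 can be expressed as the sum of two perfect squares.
4² + 38² (a=4, b=38)

Factorization: 1460 = 2^2 × 5 × 73
By Fermat: n is sum of two squares iff every prime p ≡ 3 (mod 4) appears to even power.
All primes ≡ 3 (mod 4) appear to even power.
Search a = 0, 1, 2, … for 1460 - a² a perfect square: first hit at a = 4: 1460 - 16 = 1444 = 38².
1460 = 4² + 38² = 16 + 1444 ✓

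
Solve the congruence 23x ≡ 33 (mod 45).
x ≡ 21 (mod 45)

gcd(23, 45) = 1, which divides 33, so solutions exist.
Find 23^(-1) mod 45 by the extended Euclidean algorithm:
45 = 1 × 23 + 22  ⟹  22 = (1)·45 + (-1)·23
23 = 1 × 22 + 1  ⟹  1 = (-1)·45 + (2)·23
So (2)·23 ≡ 1 (mod 45), i.e. 23^(-1) ≡ 2 (mod 45).
x ≡ 2 × 33 = 66 ≡ 21 (mod 45).
Check: 23 × 21 = 483 ≡ 33 (mod 45).
Unique solution: x ≡ 21 (mod 45)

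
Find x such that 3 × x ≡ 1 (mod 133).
89

gcd(3, 133) = 1, so the inverse exists.
Extended Euclidean algorithm on (133, 3):
133 = 44 × 3 + 1  ⟹  1 = (1)·133 + (-44)·3
So (-44)·3 ≡ 1 (mod 133), i.e. 3^(-1) ≡ -44 ≡ 89 (mod 133).
Check: 3 × 89 = 267 ≡ 1 (mod 133)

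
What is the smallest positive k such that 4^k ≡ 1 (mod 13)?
6

13 is prime, so ord(4) divides φ(13) = 12.
Divisors of 12: 1, 2, 3, 4, 6, 12.
Repeated squaring: 4^1 ≡ 4, 4^2 ≡ 3, 4^4 ≡ 9, 4^8 ≡ 3 (mod 13).
Test 4^d mod 13 for each divisor d in increasing order:
4^1 ≡ 4
4^2 ≡ 3
4^3 = 4^2·4^1 ≡ 12
4^4 ≡ 9
4^6 = 4^4·4^2 ≡ 1  ← first divisor giving 1
The order is 6.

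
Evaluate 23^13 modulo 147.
86

Repeated squaring. Binary of 13 = 1101.
23^1 ≡ 23 (mod 147); 23^2 ≡ 88 (mod 147); 23^4 ≡ 100 (mod 147); 23^8 ≡ 4 (mod 147)
23^13 = 23^1 × 23^4 × 23^8 ≡ 86 (mod 147)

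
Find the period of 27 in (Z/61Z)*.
10

61 is prime, so ord(27) divides φ(61) = 60.
Divisors of 60: 1, 2, 3, 4, 5, 6, 10, 12, 15, 20, 30, 60.
Repeated squaring: 27^1 ≡ 27, 27^2 ≡ 58, 27^4 ≡ 9, 27^8 ≡ 20, 27^16 ≡ 34, 27^32 ≡ 58 (mod 61).
Test 27^d mod 61 for each divisor d in increasing order:
27^1 ≡ 27
27^2 ≡ 58
27^3 = 27^2·27^1 ≡ 41
27^4 ≡ 9
27^5 = 27^4·27^1 ≡ 60
27^6 = 27^4·27^2 ≡ 34
27^10 = 27^8·27^2 ≡ 1  ← first divisor giving 1
The order is 10.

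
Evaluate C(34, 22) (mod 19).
18

Using Lucas' theorem:
Write n=34 and k=22 in base 19:
n in base 19: [1, 15]
k in base 19: [1, 3]
C(34,22) mod 19 = ∏ C(n_i, k_i) mod 19
Digit binomials (mod 19): C(1,1) = 1; C(15,3) = 455 ≡ 18
Product: 1 × 18 = 18 ≡ 18 (mod 19)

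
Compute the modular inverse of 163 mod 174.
79

gcd(163, 174) = 1, so the inverse exists.
Extended Euclidean algorithm on (174, 163):
174 = 1 × 163 + 11  ⟹  11 = (1)·174 + (-1)·163
163 = 14 × 11 + 9  ⟹  9 = (-14)·174 + (15)·163
11 = 1 × 9 + 2  ⟹  2 = (15)·174 + (-16)·163
9 = 4 × 2 + 1  ⟹  1 = (-74)·174 + (79)·163
So (79)·163 ≡ 1 (mod 174), i.e. 163^(-1) ≡ 79 (mod 174).
Check: 163 × 79 = 12877 ≡ 1 (mod 174)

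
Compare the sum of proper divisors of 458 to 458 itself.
deficient

Proper divisors of 458: sum = 1 + 2 + 229 = 232
Since 232 < 458, 458 is deficient.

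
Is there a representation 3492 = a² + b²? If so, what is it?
24² + 54² (a=24, b=54)

Factorization: 3492 = 2^2 × 3^2 × 97
By Fermat: n is sum of two squares iff every prime p ≡ 3 (mod 4) appears to even power.
All primes ≡ 3 (mod 4) appear to even power.
Search a = 0, 1, 2, … for 3492 - a² a perfect square: first hit at a = 24: 3492 - 576 = 2916 = 54².
3492 = 24² + 54² = 576 + 2916 ✓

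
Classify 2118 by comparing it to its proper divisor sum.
abundant

Proper divisors of 2118: sum = 1 + 2 + 3 + 6 + 353 + 706 + 1059 = 2130
Since 2130 > 2118, 2118 is abundant.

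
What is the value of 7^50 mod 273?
49

Repeated squaring. Binary of 50 = 110010.
7^1 ≡ 7 (mod 273); 7^2 ≡ 49 (mod 273); 7^4 ≡ 217 (mod 273); 7^8 ≡ 133 (mod 273); 7^16 ≡ 217 (mod 273); 7^32 ≡ 133 (mod 273)
7^50 = 7^2 × 7^16 × 7^32 ≡ 49 (mod 273)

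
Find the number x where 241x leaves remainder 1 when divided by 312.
145

gcd(241, 312) = 1, so the inverse exists.
Extended Euclidean algorithm on (312, 241):
312 = 1 × 241 + 71  ⟹  71 = (1)·312 + (-1)·241
241 = 3 × 71 + 28  ⟹  28 = (-3)·312 + (4)·241
71 = 2 × 28 + 15  ⟹  15 = (7)·312 + (-9)·241
28 = 1 × 15 + 13  ⟹  13 = (-10)·312 + (13)·241
15 = 1 × 13 + 2  ⟹  2 = (17)·312 + (-22)·241
13 = 6 × 2 + 1  ⟹  1 = (-112)·312 + (145)·241
So (145)·241 ≡ 1 (mod 312), i.e. 241^(-1) ≡ 145 (mod 312).
Check: 241 × 145 = 34945 ≡ 1 (mod 312)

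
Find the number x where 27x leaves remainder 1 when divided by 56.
27

gcd(27, 56) = 1, so the inverse exists.
Extended Euclidean algorithm on (56, 27):
56 = 2 × 27 + 2  ⟹  2 = (1)·56 + (-2)·27
27 = 13 × 2 + 1  ⟹  1 = (-13)·56 + (27)·27
So (27)·27 ≡ 1 (mod 56), i.e. 27^(-1) ≡ 27 (mod 56).
Check: 27 × 27 = 729 ≡ 1 (mod 56)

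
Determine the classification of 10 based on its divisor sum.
deficient

Proper divisors of 10: sum = 1 + 2 + 5 = 8
Since 8 < 10, 10 is deficient.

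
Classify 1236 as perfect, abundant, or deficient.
abundant

Proper divisors of 1236: sum = 1 + 2 + 3 + 4 + 6 + 12 + 103 + 206 + 309 + 412 + 618 = 1676
Since 1676 > 1236, 1236 is abundant.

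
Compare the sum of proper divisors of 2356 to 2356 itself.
deficient

Proper divisors of 2356: sum = 1 + 2 + 4 + 19 + 31 + 38 + 62 + 76 + 124 + 589 + 1178 = 2124
Since 2124 < 2356, 2356 is deficient.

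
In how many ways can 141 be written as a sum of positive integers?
16670689208

p(n) counts ways to write n as a sum of positive integers (order ignored).
Euler's pentagonal recurrence: p(k) = p(k-1) + p(k-2) - p(k-5) - p(k-7) + p(k-12) + p(k-15) - ... (offsets j(3j∓1)/2, signs ++--, p(0)=1, p(<0)=0).
DP table for k = 0..140: p(0)=1, p(1)=1, p(2)=2, p(3)=3, p(4)=5, p(5)=7, p(6)=11, p(7)=15, p(8)=22, p(9)=30, p(10)=42, p(11)=56, p(12)=77, p(13)=101, p(14)=135, p(15)=176, p(16)=231, p(17)=297, p(18)=385, p(19)=490, p(20)=627, p(21)=792, p(22)=1002, p(23)=1255, p(24)=1575, p(25)=1958, p(26)=2436, p(27)=3010, p(28)=3718, p(29)=4565, p(30)=5604, p(31)=6842, p(32)=8349, p(33)=10143, p(34)=12310, p(35)=14883, p(36)=17977, p(37)=21637, p(38)=26015, p(39)=31185, p(40)=37338, p(41)=44583, p(42)=53174, p(43)=63261, p(44)=75175, p(45)=89134, p(46)=105558, p(47)=124754, p(48)=147273, p(49)=173525, p(50)=204226, p(51)=239943, p(52)=281589, p(53)=329931, p(54)=386155, p(55)=451276, p(56)=526823, p(57)=614154, p(58)=715220, p(59)=831820, p(60)=966467, p(61)=1121505, p(62)=1300156, p(63)=1505499, p(64)=1741630, p(65)=2012558, p(66)=2323520, p(67)=2679689, p(68)=3087735, p(69)=3554345, p(70)=4087968, p(71)=4697205, p(72)=5392783, p(73)=6185689, p(74)=7089500, p(75)=8118264, p(76)=9289091, p(77)=10619863, p(78)=12132164, p(79)=13848650, p(80)=15796476, p(81)=18004327, p(82)=20506255, p(83)=23338469, p(84)=26543660, p(85)=30167357, p(86)=34262962, p(87)=38887673, p(88)=44108109, p(89)=49995925, p(90)=56634173, p(91)=64112359, p(92)=72533807, p(93)=82010177, p(94)=92669720, p(95)=104651419, p(96)=118114304, p(97)=133230930, p(98)=150198136, p(99)=169229875, p(100)=190569292, p(101)=214481126, p(102)=241265379, p(103)=271248950, p(104)=304801365, p(105)=342325709, p(106)=384276336, p(107)=431149389, p(108)=483502844, p(109)=541946240, p(110)=607163746, p(111)=679903203, p(112)=761002156, p(113)=851376628, p(114)=952050665, p(115)=1064144451, p(116)=1188908248, p(117)=1327710076, p(118)=1482074143, p(119)=1653668665, p(120)=1844349560, p(121)=2056148051, p(122)=2291320912, p(123)=2552338241, p(124)=2841940500, p(125)=3163127352, p(126)=3519222692, p(127)=3913864295, p(128)=4351078600, p(129)=4835271870, p(130)=5371315400, p(131)=5964539504, p(132)=6620830889, p(133)=7346629512, p(134)=8149040695, p(135)=9035836076, p(136)=10015581680, p(137)=11097645016, p(138)=12292341831, p(139)=13610949895, p(140)=15065878135.
Final step: p(141) = p(140) + p(139) - p(136) - p(134) + p(129) + p(126) - p(119) - p(115) + p(106) + p(101) - p(90) - p(84) + p(71) + p(64) - p(49) - p(41) + p(24) + p(15)
= 15065878135 + 13610949895 - 10015581680 - 8149040695 + 4835271870 + 3519222692 - 1653668665 - 1064144451 + 384276336 + 214481126 - 56634173 - 26543660 + 4697205 + 1741630 - 173525 - 44583 + 1575 + 176
= 16670689208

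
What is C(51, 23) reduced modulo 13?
3

Using Lucas' theorem:
Write n=51 and k=23 in base 13:
n in base 13: [3, 12]
k in base 13: [1, 10]
C(51,23) mod 13 = ∏ C(n_i, k_i) mod 13
Digit binomials (mod 13): C(3,1) = 3; C(12,10) = 66 ≡ 1
Product: 3 × 1 = 3 ≡ 3 (mod 13)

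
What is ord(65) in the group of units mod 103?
102

103 is prime, so ord(65) divides φ(103) = 102.
Divisors of 102: 1, 2, 3, 6, 17, 34, 51, 102.
Repeated squaring: 65^1 ≡ 65, 65^2 ≡ 2, 65^4 ≡ 4, 65^8 ≡ 16, 65^16 ≡ 50, 65^32 ≡ 28, 65^64 ≡ 63 (mod 103).
Test 65^d mod 103 for each divisor d in increasing order:
65^1 ≡ 65
65^2 ≡ 2
65^3 = 65^2·65^1 ≡ 27
65^6 = 65^4·65^2 ≡ 8
65^17 = 65^16·65^1 ≡ 57
65^34 = 65^32·65^2 ≡ 56
65^51 = 65^32·65^16·65^2·65^1 ≡ 102
65^102 = 65^64·65^32·65^4·65^2 ≡ 1  ← first divisor giving 1
The order is 102.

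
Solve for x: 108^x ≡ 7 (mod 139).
28

Baby-step giant-step with step n = ⌈√139⌉ = 12.
Baby steps 108^j mod 139 (j:value) for j=0..11: 0:1, 1:108, 2:127, 3:94, 4:5, 5:123, 6:79, 7:53, 8:25, 9:59, 10:117, 11:126.
Giant-step multiplier: 108^(-12) ≡ 108^(138-12) = 108^126 ≡ 129 (mod 139).
Giant steps γ_i = 7·129^i mod 139: γ_0=7, γ_1=69, γ_2=5 (in table at j=4).
x = i·n + j = 2·12 + 4 = 28.
Check: 108^28 ≡ 7 (mod 139).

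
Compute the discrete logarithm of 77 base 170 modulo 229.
55

Baby-step giant-step with step n = ⌈√229⌉ = 16.
Baby steps 170^j mod 229 (j:value) for j=0..15: 0:1, 1:170, 2:46, 3:34, 4:55, 5:190, 6:11, 7:38, 8:48, 9:145, 10:147, 11:29, 12:121, 13:189, 14:70, 15:221.
Giant-step multiplier: 170^(-16) ≡ 170^(228-16) = 170^212 ≡ 180 (mod 229).
Giant steps γ_i = 77·180^i mod 229: γ_0=77, γ_1=120, γ_2=74, γ_3=38 (in table at j=7).
x = i·n + j = 3·16 + 7 = 55.
Check: 170^55 ≡ 77 (mod 229).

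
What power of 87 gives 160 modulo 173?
128

Baby-step giant-step with step n = ⌈√173⌉ = 14.
Baby steps 87^j mod 173 (j:value) for j=0..13: 0:1, 1:87, 2:130, 3:65, 4:119, 5:146, 6:73, 7:123, 8:148, 9:74, 10:37, 11:105, 12:139, 13:156.
Giant-step multiplier: 87^(-14) ≡ 87^(172-14) = 87^158 ≡ 122 (mod 173).
Giant steps γ_i = 160·122^i mod 173: γ_0=160, γ_1=144, γ_2=95, γ_3=172, γ_4=51, γ_5=167, γ_6=133, γ_7=137, γ_8=106, γ_9=130 (in table at j=2).
x = i·n + j = 9·14 + 2 = 128.
Check: 87^128 ≡ 160 (mod 173).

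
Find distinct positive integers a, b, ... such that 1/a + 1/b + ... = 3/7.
1/3 + 1/11 + 1/231

Greedy algorithm:
3/7: ceiling(7/3) = 3, use 1/3
2/21: ceiling(21/2) = 11, use 1/11
1/231: ceiling(231/1) = 231, use 1/231
Result: 3/7 = 1/3 + 1/11 + 1/231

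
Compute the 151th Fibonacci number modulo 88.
45

Matrix identity: Q^n = [[F_(n+1), F_n], [F_n, F_(n-1)]] with Q = [[1,1],[1,0]].
n = 151 = 10010111₂. Square-and-multiply, entries mod 88:
Q^1 = [[1,1],[1,0]]
Q^2 = (Q^1)² = [[2,1],[1,1]]
Q^4 = (Q^2)² = [[5,3],[3,2]]
Q^9 = (Q^4)²·Q = [[55,34],[34,21]]
Q^18 = (Q^9)² = [[45,32],[32,13]]
Q^37 = (Q^18)²·Q = [[65,57],[57,8]]
Q^75 = (Q^37)²·Q = [[19,82],[82,25]]
Q^151 = (Q^75)²·Q = [[45,45],[45,0]]
F_151 mod 88 = Q^151[0][1] = 45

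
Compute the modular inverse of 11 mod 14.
9

gcd(11, 14) = 1, so the inverse exists.
Extended Euclidean algorithm on (14, 11):
14 = 1 × 11 + 3  ⟹  3 = (1)·14 + (-1)·11
11 = 3 × 3 + 2  ⟹  2 = (-3)·14 + (4)·11
3 = 1 × 2 + 1  ⟹  1 = (4)·14 + (-5)·11
So (-5)·11 ≡ 1 (mod 14), i.e. 11^(-1) ≡ -5 ≡ 9 (mod 14).
Check: 11 × 9 = 99 ≡ 1 (mod 14)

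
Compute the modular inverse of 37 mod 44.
25

gcd(37, 44) = 1, so the inverse exists.
Extended Euclidean algorithm on (44, 37):
44 = 1 × 37 + 7  ⟹  7 = (1)·44 + (-1)·37
37 = 5 × 7 + 2  ⟹  2 = (-5)·44 + (6)·37
7 = 3 × 2 + 1  ⟹  1 = (16)·44 + (-19)·37
So (-19)·37 ≡ 1 (mod 44), i.e. 37^(-1) ≡ -19 ≡ 25 (mod 44).
Check: 37 × 25 = 925 ≡ 1 (mod 44)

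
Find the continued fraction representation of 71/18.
[3; 1, 17]

Euclidean algorithm steps:
71 = 3 × 18 + 17
18 = 1 × 17 + 1
17 = 17 × 1 + 0
Continued fraction: [3; 1, 17]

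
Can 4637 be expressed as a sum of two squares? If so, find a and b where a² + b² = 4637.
34² + 59² (a=34, b=59)

Factorization: 4637 = 4637
By Fermat: n is sum of two squares iff every prime p ≡ 3 (mod 4) appears to even power.
All primes ≡ 3 (mod 4) appear to even power.
Search a = 0, 1, 2, … for 4637 - a² a perfect square: first hit at a = 34: 4637 - 1156 = 3481 = 59².
4637 = 34² + 59² = 1156 + 3481 ✓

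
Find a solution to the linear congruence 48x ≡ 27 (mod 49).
x ≡ 22 (mod 49)

gcd(48, 49) = 1, which divides 27, so solutions exist.
Find 48^(-1) mod 49 by the extended Euclidean algorithm:
49 = 1 × 48 + 1  ⟹  1 = (1)·49 + (-1)·48
So (-1)·48 ≡ 1 (mod 49), i.e. 48^(-1) ≡ -1 ≡ 48 (mod 49).
x ≡ 48 × 27 = 1296 ≡ 22 (mod 49).
Check: 48 × 22 = 1056 ≡ 27 (mod 49).
Unique solution: x ≡ 22 (mod 49)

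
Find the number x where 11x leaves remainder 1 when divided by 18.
5

gcd(11, 18) = 1, so the inverse exists.
Extended Euclidean algorithm on (18, 11):
18 = 1 × 11 + 7  ⟹  7 = (1)·18 + (-1)·11
11 = 1 × 7 + 4  ⟹  4 = (-1)·18 + (2)·11
7 = 1 × 4 + 3  ⟹  3 = (2)·18 + (-3)·11
4 = 1 × 3 + 1  ⟹  1 = (-3)·18 + (5)·11
So (5)·11 ≡ 1 (mod 18), i.e. 11^(-1) ≡ 5 (mod 18).
Check: 11 × 5 = 55 ≡ 1 (mod 18)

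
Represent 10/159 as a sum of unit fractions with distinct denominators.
1/16 + 1/2544

Greedy algorithm:
10/159: ceiling(159/10) = 16, use 1/16
1/2544: ceiling(2544/1) = 2544, use 1/2544
Result: 10/159 = 1/16 + 1/2544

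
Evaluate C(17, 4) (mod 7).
0

Using Lucas' theorem:
Write n=17 and k=4 in base 7:
n in base 7: [2, 3]
k in base 7: [0, 4]
C(17,4) mod 7 = ∏ C(n_i, k_i) mod 7
Digit binomials (mod 7): C(2,0) = 1; C(3,4) = 0 (k_i > n_i)
Product: 1 × 0 = 0 ≡ 0 (mod 7)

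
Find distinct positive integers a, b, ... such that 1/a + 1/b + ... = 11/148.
1/14 + 1/346 + 1/179228

Greedy algorithm:
11/148: ceiling(148/11) = 14, use 1/14
3/1036: ceiling(1036/3) = 346, use 1/346
1/179228: ceiling(179228/1) = 179228, use 1/179228
Result: 11/148 = 1/14 + 1/346 + 1/179228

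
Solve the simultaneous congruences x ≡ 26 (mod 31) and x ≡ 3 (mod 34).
615

Using Chinese Remainder Theorem:
M = 31 × 34 = 1054
M1 = 34, M2 = 31
y1 = 34^(-1) mod 31 = 21
y2 = 31^(-1) mod 34 = 11
x = (26×34×21 + 3×31×11) mod 1054 = 615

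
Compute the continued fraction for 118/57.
[2; 14, 4]

Euclidean algorithm steps:
118 = 2 × 57 + 4
57 = 14 × 4 + 1
4 = 4 × 1 + 0
Continued fraction: [2; 14, 4]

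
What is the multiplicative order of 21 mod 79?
13

79 is prime, so ord(21) divides φ(79) = 78.
Divisors of 78: 1, 2, 3, 6, 13, 26, 39, 78.
Repeated squaring: 21^1 ≡ 21, 21^2 ≡ 46, 21^4 ≡ 62, 21^8 ≡ 52, 21^16 ≡ 18, 21^32 ≡ 8, 21^64 ≡ 64 (mod 79).
Test 21^d mod 79 for each divisor d in increasing order:
21^1 ≡ 21
21^2 ≡ 46
21^3 = 21^2·21^1 ≡ 18
21^6 = 21^4·21^2 ≡ 8
21^13 = 21^8·21^4·21^1 ≡ 1  ← first divisor giving 1
The order is 13.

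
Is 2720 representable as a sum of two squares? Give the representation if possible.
4² + 52² (a=4, b=52)

Factorization: 2720 = 2^5 × 5 × 17
By Fermat: n is sum of two squares iff every prime p ≡ 3 (mod 4) appears to even power.
All primes ≡ 3 (mod 4) appear to even power.
Search a = 0, 1, 2, … for 2720 - a² a perfect square: first hit at a = 4: 2720 - 16 = 2704 = 52².
2720 = 4² + 52² = 16 + 2704 ✓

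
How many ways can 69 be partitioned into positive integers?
3554345

p(n) counts ways to write n as a sum of positive integers (order ignored).
Euler's pentagonal recurrence: p(k) = p(k-1) + p(k-2) - p(k-5) - p(k-7) + p(k-12) + p(k-15) - ... (offsets j(3j∓1)/2, signs ++--, p(0)=1, p(<0)=0).
DP table for k = 0..68: p(0)=1, p(1)=1, p(2)=2, p(3)=3, p(4)=5, p(5)=7, p(6)=11, p(7)=15, p(8)=22, p(9)=30, p(10)=42, p(11)=56, p(12)=77, p(13)=101, p(14)=135, p(15)=176, p(16)=231, p(17)=297, p(18)=385, p(19)=490, p(20)=627, p(21)=792, p(22)=1002, p(23)=1255, p(24)=1575, p(25)=1958, p(26)=2436, p(27)=3010, p(28)=3718, p(29)=4565, p(30)=5604, p(31)=6842, p(32)=8349, p(33)=10143, p(34)=12310, p(35)=14883, p(36)=17977, p(37)=21637, p(38)=26015, p(39)=31185, p(40)=37338, p(41)=44583, p(42)=53174, p(43)=63261, p(44)=75175, p(45)=89134, p(46)=105558, p(47)=124754, p(48)=147273, p(49)=173525, p(50)=204226, p(51)=239943, p(52)=281589, p(53)=329931, p(54)=386155, p(55)=451276, p(56)=526823, p(57)=614154, p(58)=715220, p(59)=831820, p(60)=966467, p(61)=1121505, p(62)=1300156, p(63)=1505499, p(64)=1741630, p(65)=2012558, p(66)=2323520, p(67)=2679689, p(68)=3087735.
Final step: p(69) = p(68) + p(67) - p(64) - p(62) + p(57) + p(54) - p(47) - p(43) + p(34) + p(29) - p(18) - p(12)
= 3087735 + 2679689 - 1741630 - 1300156 + 614154 + 386155 - 124754 - 63261 + 12310 + 4565 - 385 - 77
= 3554345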